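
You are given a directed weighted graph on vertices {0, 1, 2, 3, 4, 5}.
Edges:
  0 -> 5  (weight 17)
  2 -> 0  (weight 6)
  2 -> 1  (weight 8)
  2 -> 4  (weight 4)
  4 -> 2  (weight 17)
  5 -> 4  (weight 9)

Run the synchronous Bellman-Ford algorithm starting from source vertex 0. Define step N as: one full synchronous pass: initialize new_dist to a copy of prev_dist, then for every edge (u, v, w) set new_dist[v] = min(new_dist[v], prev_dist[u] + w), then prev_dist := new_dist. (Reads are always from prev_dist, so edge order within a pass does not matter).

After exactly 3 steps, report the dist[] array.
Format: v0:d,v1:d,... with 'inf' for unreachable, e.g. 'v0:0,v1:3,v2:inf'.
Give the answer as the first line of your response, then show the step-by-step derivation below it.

v0:0,v1:inf,v2:43,v3:inf,v4:26,v5:17

step 1: dist = v0:0,v1:inf,v2:inf,v3:inf,v4:inf,v5:17
step 2: dist = v0:0,v1:inf,v2:inf,v3:inf,v4:26,v5:17
step 3: dist = v0:0,v1:inf,v2:43,v3:inf,v4:26,v5:17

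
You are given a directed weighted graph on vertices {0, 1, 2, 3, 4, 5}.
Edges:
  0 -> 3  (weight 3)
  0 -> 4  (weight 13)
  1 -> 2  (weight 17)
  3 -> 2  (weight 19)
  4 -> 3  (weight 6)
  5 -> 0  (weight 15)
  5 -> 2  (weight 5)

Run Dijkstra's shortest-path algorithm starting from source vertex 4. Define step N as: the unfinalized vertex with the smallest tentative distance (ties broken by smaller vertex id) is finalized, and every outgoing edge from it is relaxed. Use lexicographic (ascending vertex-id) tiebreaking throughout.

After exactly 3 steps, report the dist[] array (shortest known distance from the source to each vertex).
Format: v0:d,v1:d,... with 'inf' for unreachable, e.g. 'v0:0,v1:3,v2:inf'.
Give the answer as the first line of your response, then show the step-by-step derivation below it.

v0:inf,v1:inf,v2:25,v3:6,v4:0,v5:inf

step 1: dist = v0:inf,v1:inf,v2:inf,v3:6,v4:0,v5:inf
step 2: dist = v0:inf,v1:inf,v2:25,v3:6,v4:0,v5:inf
step 3: dist = v0:inf,v1:inf,v2:25,v3:6,v4:0,v5:inf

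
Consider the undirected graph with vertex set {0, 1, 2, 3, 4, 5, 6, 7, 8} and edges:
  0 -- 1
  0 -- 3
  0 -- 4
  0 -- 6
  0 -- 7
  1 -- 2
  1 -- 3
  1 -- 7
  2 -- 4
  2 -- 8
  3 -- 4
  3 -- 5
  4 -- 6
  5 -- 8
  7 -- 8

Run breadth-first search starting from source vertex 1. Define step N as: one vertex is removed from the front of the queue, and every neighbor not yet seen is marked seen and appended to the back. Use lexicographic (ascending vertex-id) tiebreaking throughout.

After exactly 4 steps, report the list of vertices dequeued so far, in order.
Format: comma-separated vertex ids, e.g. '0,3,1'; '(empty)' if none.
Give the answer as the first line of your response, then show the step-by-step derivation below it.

1,0,2,3

step 1: dequeue 1; queue=[0,2,3,7]; order=1
step 2: dequeue 0; queue=[2,3,7,4,6]; order=1,0
step 3: dequeue 2; queue=[3,7,4,6,8]; order=1,0,2
step 4: dequeue 3; queue=[7,4,6,8,5]; order=1,0,2,3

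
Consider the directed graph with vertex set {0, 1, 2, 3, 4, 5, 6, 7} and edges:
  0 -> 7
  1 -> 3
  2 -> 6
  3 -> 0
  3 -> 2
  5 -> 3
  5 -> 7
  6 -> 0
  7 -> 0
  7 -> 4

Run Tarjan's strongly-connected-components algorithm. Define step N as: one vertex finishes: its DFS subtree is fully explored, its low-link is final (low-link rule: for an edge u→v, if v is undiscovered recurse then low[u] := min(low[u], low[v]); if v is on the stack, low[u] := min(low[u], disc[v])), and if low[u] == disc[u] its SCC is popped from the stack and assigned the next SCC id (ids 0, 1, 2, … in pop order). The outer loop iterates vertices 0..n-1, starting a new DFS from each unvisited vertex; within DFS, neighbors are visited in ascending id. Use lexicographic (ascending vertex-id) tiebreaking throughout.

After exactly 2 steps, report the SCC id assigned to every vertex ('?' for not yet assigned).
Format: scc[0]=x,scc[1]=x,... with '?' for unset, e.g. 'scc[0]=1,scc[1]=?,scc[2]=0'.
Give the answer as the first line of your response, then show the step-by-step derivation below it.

scc[0]=?,scc[1]=?,scc[2]=?,scc[3]=?,scc[4]=0,scc[5]=?,scc[6]=?,scc[7]=?

step 1: low=(low[0]=0,low[1]=?,low[2]=?,low[3]=?,low[4]=2,low[5]=?,low[6]=?,low[7]=0); scc=(scc[0]=?,scc[1]=?,scc[2]=?,scc[3]=?,scc[4]=0,scc[5]=?,scc[6]=?,scc[7]=?)
step 2: low=(low[0]=0,low[1]=?,low[2]=?,low[3]=?,low[4]=2,low[5]=?,low[6]=?,low[7]=0); scc=(scc[0]=?,scc[1]=?,scc[2]=?,scc[3]=?,scc[4]=0,scc[5]=?,scc[6]=?,scc[7]=?)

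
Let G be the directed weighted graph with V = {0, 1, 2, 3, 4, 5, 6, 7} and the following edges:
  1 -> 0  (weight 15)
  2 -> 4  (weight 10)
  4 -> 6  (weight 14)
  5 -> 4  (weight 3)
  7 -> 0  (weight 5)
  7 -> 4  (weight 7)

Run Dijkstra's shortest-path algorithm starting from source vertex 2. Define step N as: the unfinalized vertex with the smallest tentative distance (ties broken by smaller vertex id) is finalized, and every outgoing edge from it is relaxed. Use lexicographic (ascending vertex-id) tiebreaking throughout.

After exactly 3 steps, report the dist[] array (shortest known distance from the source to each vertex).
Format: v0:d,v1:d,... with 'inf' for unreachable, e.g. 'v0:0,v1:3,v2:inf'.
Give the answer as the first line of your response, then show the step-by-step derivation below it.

v0:inf,v1:inf,v2:0,v3:inf,v4:10,v5:inf,v6:24,v7:inf

step 1: dist = v0:inf,v1:inf,v2:0,v3:inf,v4:10,v5:inf,v6:inf,v7:inf
step 2: dist = v0:inf,v1:inf,v2:0,v3:inf,v4:10,v5:inf,v6:24,v7:inf
step 3: dist = v0:inf,v1:inf,v2:0,v3:inf,v4:10,v5:inf,v6:24,v7:inf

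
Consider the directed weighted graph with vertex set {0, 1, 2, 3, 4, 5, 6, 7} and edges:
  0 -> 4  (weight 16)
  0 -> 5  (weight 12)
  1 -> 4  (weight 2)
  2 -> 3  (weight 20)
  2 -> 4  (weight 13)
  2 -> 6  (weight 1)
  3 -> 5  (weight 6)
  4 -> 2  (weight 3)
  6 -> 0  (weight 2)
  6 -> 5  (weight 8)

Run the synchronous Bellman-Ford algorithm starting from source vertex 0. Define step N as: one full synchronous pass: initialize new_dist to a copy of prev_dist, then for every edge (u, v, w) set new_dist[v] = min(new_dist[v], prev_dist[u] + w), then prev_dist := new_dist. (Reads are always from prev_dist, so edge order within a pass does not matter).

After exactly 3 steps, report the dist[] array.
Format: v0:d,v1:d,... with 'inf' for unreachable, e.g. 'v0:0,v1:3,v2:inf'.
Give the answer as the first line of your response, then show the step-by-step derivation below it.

v0:0,v1:inf,v2:19,v3:39,v4:16,v5:12,v6:20,v7:inf

step 1: dist = v0:0,v1:inf,v2:inf,v3:inf,v4:16,v5:12,v6:inf,v7:inf
step 2: dist = v0:0,v1:inf,v2:19,v3:inf,v4:16,v5:12,v6:inf,v7:inf
step 3: dist = v0:0,v1:inf,v2:19,v3:39,v4:16,v5:12,v6:20,v7:inf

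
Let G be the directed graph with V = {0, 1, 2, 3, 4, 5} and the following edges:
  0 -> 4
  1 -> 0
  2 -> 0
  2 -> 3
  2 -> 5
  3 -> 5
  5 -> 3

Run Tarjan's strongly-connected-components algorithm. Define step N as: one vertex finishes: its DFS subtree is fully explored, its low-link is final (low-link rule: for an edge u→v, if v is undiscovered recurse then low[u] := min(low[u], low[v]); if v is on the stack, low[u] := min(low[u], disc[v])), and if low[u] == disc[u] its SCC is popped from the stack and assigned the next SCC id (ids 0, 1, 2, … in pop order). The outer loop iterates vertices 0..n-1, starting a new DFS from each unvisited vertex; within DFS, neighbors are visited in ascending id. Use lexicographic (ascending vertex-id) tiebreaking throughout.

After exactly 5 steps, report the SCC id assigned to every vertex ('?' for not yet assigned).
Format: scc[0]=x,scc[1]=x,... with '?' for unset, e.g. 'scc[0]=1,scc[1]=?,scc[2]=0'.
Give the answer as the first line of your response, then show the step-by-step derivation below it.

scc[0]=1,scc[1]=2,scc[2]=?,scc[3]=3,scc[4]=0,scc[5]=3

step 1: low=(low[0]=0,low[1]=?,low[2]=?,low[3]=?,low[4]=1,low[5]=?); scc=(scc[0]=?,scc[1]=?,scc[2]=?,scc[3]=?,scc[4]=0,scc[5]=?)
step 2: low=(low[0]=0,low[1]=?,low[2]=?,low[3]=?,low[4]=1,low[5]=?); scc=(scc[0]=1,scc[1]=?,scc[2]=?,scc[3]=?,scc[4]=0,scc[5]=?)
step 3: low=(low[0]=0,low[1]=2,low[2]=?,low[3]=?,low[4]=1,low[5]=?); scc=(scc[0]=1,scc[1]=2,scc[2]=?,scc[3]=?,scc[4]=0,scc[5]=?)
step 4: low=(low[0]=0,low[1]=2,low[2]=3,low[3]=4,low[4]=1,low[5]=4); scc=(scc[0]=1,scc[1]=2,scc[2]=?,scc[3]=?,scc[4]=0,scc[5]=?)
step 5: low=(low[0]=0,low[1]=2,low[2]=3,low[3]=4,low[4]=1,low[5]=4); scc=(scc[0]=1,scc[1]=2,scc[2]=?,scc[3]=3,scc[4]=0,scc[5]=3)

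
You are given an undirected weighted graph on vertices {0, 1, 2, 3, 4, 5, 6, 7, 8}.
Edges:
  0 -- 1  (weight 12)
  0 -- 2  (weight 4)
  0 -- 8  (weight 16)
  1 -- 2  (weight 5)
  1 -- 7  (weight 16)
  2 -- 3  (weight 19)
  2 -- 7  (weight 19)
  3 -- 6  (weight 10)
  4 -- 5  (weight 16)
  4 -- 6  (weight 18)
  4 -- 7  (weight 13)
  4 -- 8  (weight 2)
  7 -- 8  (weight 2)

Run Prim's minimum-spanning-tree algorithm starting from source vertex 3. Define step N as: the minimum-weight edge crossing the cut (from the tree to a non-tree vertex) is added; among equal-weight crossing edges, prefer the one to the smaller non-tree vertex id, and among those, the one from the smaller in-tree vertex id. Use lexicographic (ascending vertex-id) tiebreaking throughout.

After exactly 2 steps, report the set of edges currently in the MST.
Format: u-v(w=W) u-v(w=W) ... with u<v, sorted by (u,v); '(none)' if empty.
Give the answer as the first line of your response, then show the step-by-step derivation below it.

3-6(w=10) 4-6(w=18)

step 1: add edge 3-6 (w=10); MST = {3-6(w=10)}
step 2: add edge 4-6 (w=18); MST = {3-6(w=10) 4-6(w=18)}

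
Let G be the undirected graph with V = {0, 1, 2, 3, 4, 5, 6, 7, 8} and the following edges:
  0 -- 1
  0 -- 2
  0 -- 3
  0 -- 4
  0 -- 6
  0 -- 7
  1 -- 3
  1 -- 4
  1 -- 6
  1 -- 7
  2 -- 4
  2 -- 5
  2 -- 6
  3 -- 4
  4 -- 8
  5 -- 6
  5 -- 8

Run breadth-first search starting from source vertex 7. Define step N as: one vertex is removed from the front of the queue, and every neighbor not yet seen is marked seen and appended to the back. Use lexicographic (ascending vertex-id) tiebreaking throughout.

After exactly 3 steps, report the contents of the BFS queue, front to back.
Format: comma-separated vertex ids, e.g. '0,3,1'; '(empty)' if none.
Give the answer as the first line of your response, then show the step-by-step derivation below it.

2,3,4,6

step 1: dequeue 7; queue=[0,1]; order=7
step 2: dequeue 0; queue=[1,2,3,4,6]; order=7,0
step 3: dequeue 1; queue=[2,3,4,6]; order=7,0,1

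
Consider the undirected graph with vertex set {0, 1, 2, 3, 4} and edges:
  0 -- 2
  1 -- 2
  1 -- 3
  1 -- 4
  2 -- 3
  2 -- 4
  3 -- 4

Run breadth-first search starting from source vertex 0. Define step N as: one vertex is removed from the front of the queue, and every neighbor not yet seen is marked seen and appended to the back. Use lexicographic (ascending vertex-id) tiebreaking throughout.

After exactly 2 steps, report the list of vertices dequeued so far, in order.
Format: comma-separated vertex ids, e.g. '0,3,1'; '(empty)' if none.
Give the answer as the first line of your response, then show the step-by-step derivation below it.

0,2

step 1: dequeue 0; queue=[2]; order=0
step 2: dequeue 2; queue=[1,3,4]; order=0,2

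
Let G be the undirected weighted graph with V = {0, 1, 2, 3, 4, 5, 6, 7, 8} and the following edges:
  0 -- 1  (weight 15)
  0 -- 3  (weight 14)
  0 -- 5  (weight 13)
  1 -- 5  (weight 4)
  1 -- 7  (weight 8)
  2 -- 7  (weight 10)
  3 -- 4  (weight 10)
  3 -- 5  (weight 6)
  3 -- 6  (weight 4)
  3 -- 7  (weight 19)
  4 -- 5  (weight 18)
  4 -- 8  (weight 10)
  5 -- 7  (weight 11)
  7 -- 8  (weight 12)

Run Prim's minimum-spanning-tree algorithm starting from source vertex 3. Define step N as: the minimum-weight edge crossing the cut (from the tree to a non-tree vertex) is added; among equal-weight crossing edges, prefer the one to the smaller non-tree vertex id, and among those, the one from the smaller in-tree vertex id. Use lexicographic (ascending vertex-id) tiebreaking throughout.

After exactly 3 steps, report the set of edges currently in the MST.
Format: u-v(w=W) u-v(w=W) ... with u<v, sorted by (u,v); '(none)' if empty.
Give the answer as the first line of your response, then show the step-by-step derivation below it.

1-5(w=4) 3-5(w=6) 3-6(w=4)

step 1: add edge 3-6 (w=4); MST = {3-6(w=4)}
step 2: add edge 3-5 (w=6); MST = {3-5(w=6) 3-6(w=4)}
step 3: add edge 1-5 (w=4); MST = {1-5(w=4) 3-5(w=6) 3-6(w=4)}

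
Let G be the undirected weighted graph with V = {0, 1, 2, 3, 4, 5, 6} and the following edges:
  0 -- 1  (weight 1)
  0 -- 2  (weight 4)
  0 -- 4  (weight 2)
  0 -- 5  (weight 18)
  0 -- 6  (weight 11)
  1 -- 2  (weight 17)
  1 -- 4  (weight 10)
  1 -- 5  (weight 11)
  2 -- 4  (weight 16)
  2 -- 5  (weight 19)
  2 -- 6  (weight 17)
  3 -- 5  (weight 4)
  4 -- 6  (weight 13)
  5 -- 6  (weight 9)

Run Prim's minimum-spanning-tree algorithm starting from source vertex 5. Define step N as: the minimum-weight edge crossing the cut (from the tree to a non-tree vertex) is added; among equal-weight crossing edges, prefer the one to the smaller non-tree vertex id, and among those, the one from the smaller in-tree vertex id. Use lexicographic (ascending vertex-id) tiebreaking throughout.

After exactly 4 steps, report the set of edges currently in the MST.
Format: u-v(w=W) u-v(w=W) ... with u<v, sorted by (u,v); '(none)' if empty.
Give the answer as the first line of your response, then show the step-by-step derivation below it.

0-1(w=1) 0-6(w=11) 3-5(w=4) 5-6(w=9)

step 1: add edge 3-5 (w=4); MST = {3-5(w=4)}
step 2: add edge 5-6 (w=9); MST = {3-5(w=4) 5-6(w=9)}
step 3: add edge 0-6 (w=11); MST = {0-6(w=11) 3-5(w=4) 5-6(w=9)}
step 4: add edge 0-1 (w=1); MST = {0-1(w=1) 0-6(w=11) 3-5(w=4) 5-6(w=9)}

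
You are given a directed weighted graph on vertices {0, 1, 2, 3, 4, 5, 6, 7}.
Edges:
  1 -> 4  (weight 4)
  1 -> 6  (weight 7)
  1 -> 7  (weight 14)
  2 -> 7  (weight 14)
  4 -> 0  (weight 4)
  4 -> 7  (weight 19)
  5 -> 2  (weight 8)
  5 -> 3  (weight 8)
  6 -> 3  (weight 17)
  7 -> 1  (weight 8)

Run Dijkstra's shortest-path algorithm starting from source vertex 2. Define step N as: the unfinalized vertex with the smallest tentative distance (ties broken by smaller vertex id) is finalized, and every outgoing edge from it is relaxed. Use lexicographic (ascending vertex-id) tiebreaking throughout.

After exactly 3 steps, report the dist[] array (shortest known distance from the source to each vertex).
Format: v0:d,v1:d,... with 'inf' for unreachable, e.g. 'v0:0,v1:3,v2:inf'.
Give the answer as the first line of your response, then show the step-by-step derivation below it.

v0:inf,v1:22,v2:0,v3:inf,v4:26,v5:inf,v6:29,v7:14

step 1: dist = v0:inf,v1:inf,v2:0,v3:inf,v4:inf,v5:inf,v6:inf,v7:14
step 2: dist = v0:inf,v1:22,v2:0,v3:inf,v4:inf,v5:inf,v6:inf,v7:14
step 3: dist = v0:inf,v1:22,v2:0,v3:inf,v4:26,v5:inf,v6:29,v7:14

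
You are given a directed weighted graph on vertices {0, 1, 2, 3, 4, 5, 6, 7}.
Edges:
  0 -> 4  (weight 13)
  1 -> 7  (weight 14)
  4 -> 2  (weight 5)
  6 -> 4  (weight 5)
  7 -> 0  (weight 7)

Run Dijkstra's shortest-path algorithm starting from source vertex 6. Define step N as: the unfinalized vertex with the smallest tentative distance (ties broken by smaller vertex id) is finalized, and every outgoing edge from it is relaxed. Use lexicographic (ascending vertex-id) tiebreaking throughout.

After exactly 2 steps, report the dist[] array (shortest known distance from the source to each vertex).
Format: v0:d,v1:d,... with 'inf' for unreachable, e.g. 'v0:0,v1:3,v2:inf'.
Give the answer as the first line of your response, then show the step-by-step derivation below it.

v0:inf,v1:inf,v2:10,v3:inf,v4:5,v5:inf,v6:0,v7:inf

step 1: dist = v0:inf,v1:inf,v2:inf,v3:inf,v4:5,v5:inf,v6:0,v7:inf
step 2: dist = v0:inf,v1:inf,v2:10,v3:inf,v4:5,v5:inf,v6:0,v7:inf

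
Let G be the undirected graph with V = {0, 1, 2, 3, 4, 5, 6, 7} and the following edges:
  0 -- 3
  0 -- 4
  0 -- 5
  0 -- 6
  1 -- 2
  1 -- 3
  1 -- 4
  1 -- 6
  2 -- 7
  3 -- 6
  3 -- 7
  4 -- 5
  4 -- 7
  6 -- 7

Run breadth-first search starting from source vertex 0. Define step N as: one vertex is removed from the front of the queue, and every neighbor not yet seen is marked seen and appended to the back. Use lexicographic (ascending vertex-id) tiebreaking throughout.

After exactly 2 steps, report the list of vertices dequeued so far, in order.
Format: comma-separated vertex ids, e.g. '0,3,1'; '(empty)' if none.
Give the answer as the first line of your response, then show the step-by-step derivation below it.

0,3

step 1: dequeue 0; queue=[3,4,5,6]; order=0
step 2: dequeue 3; queue=[4,5,6,1,7]; order=0,3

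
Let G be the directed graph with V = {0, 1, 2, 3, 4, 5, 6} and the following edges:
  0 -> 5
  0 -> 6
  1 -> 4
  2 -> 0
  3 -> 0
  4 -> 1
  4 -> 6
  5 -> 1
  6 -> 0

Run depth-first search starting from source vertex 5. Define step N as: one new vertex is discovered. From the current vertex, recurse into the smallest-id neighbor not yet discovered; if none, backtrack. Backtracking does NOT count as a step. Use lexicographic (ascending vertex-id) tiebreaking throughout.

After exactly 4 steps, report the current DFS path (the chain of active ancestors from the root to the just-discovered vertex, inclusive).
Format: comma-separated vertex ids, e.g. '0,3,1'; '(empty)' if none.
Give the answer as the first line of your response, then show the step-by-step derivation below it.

5,1,4,6

step 1: discover 5; path=5; order=5
step 2: discover 1; path=5>1; order=5,1
step 3: discover 4; path=5>1>4; order=5,1,4
step 4: discover 6; path=5>1>4>6; order=5,1,4,6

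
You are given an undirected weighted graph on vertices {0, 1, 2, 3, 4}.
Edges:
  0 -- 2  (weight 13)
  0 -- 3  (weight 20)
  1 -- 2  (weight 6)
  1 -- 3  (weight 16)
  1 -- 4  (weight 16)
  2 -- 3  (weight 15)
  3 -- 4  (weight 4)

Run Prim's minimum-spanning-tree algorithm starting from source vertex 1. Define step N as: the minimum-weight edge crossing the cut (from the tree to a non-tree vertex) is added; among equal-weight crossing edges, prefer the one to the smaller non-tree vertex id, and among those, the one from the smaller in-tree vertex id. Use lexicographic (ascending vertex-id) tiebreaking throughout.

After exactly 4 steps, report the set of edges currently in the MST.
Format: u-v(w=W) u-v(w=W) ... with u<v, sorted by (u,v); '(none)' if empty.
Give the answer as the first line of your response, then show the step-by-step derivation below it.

0-2(w=13) 1-2(w=6) 2-3(w=15) 3-4(w=4)

step 1: add edge 1-2 (w=6); MST = {1-2(w=6)}
step 2: add edge 0-2 (w=13); MST = {0-2(w=13) 1-2(w=6)}
step 3: add edge 2-3 (w=15); MST = {0-2(w=13) 1-2(w=6) 2-3(w=15)}
step 4: add edge 3-4 (w=4); MST = {0-2(w=13) 1-2(w=6) 2-3(w=15) 3-4(w=4)}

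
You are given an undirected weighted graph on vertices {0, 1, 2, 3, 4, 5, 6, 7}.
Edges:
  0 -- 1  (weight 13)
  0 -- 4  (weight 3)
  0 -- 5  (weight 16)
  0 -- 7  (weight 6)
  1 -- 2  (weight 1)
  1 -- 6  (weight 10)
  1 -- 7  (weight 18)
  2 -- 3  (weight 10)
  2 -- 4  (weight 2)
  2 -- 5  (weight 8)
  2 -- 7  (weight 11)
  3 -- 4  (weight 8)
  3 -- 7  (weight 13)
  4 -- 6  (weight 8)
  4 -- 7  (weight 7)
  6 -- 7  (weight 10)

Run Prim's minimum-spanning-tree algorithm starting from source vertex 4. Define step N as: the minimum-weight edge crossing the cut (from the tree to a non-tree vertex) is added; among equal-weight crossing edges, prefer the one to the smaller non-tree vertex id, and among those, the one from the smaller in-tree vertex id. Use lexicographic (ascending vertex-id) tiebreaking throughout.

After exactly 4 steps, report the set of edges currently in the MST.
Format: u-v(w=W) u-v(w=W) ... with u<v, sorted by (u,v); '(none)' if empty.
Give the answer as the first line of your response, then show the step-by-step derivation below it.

0-4(w=3) 0-7(w=6) 1-2(w=1) 2-4(w=2)

step 1: add edge 2-4 (w=2); MST = {2-4(w=2)}
step 2: add edge 1-2 (w=1); MST = {1-2(w=1) 2-4(w=2)}
step 3: add edge 0-4 (w=3); MST = {0-4(w=3) 1-2(w=1) 2-4(w=2)}
step 4: add edge 0-7 (w=6); MST = {0-4(w=3) 0-7(w=6) 1-2(w=1) 2-4(w=2)}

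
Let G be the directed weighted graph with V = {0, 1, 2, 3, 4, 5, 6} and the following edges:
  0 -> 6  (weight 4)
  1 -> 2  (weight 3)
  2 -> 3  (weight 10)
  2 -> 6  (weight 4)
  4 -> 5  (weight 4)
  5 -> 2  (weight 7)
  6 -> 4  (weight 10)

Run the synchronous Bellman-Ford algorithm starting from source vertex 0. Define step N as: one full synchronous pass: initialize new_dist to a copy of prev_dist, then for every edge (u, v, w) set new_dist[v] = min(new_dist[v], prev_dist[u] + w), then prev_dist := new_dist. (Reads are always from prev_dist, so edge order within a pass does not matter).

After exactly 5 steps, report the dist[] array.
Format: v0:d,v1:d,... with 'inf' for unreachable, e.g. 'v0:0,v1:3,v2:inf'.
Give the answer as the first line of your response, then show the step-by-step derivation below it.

v0:0,v1:inf,v2:25,v3:35,v4:14,v5:18,v6:4

step 1: dist = v0:0,v1:inf,v2:inf,v3:inf,v4:inf,v5:inf,v6:4
step 2: dist = v0:0,v1:inf,v2:inf,v3:inf,v4:14,v5:inf,v6:4
step 3: dist = v0:0,v1:inf,v2:inf,v3:inf,v4:14,v5:18,v6:4
step 4: dist = v0:0,v1:inf,v2:25,v3:inf,v4:14,v5:18,v6:4
step 5: dist = v0:0,v1:inf,v2:25,v3:35,v4:14,v5:18,v6:4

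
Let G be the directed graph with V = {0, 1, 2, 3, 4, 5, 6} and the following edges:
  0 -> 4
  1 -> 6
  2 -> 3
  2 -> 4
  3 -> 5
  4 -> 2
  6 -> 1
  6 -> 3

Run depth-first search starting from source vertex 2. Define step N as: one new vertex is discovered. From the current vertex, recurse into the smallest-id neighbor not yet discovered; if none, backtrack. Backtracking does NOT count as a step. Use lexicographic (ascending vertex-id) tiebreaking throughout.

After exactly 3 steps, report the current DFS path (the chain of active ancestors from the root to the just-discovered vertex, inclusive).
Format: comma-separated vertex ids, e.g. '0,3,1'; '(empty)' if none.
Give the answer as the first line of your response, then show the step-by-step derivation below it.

2,3,5

step 1: discover 2; path=2; order=2
step 2: discover 3; path=2>3; order=2,3
step 3: discover 5; path=2>3>5; order=2,3,5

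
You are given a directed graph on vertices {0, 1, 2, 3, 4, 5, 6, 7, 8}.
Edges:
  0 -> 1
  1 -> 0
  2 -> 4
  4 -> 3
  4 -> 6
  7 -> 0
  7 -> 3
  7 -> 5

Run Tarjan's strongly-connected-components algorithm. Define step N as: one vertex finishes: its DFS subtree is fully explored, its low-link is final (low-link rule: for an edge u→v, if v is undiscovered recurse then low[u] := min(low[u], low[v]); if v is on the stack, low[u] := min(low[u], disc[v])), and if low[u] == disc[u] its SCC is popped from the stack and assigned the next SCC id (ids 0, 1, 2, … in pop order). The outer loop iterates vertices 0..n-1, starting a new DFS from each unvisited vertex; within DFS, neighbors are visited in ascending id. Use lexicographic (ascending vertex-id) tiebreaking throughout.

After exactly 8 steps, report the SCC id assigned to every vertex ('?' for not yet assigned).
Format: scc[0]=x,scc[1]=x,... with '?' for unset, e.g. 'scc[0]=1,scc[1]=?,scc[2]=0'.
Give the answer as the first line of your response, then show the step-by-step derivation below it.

scc[0]=0,scc[1]=0,scc[2]=4,scc[3]=1,scc[4]=3,scc[5]=5,scc[6]=2,scc[7]=6,scc[8]=?

step 1: low=(low[0]=0,low[1]=0,low[2]=?,low[3]=?,low[4]=?,low[5]=?,low[6]=?,low[7]=?,low[8]=?); scc=(scc[0]=?,scc[1]=?,scc[2]=?,scc[3]=?,scc[4]=?,scc[5]=?,scc[6]=?,scc[7]=?,scc[8]=?)
step 2: low=(low[0]=0,low[1]=0,low[2]=?,low[3]=?,low[4]=?,low[5]=?,low[6]=?,low[7]=?,low[8]=?); scc=(scc[0]=0,scc[1]=0,scc[2]=?,scc[3]=?,scc[4]=?,scc[5]=?,scc[6]=?,scc[7]=?,scc[8]=?)
step 3: low=(low[0]=0,low[1]=0,low[2]=2,low[3]=4,low[4]=3,low[5]=?,low[6]=?,low[7]=?,low[8]=?); scc=(scc[0]=0,scc[1]=0,scc[2]=?,scc[3]=1,scc[4]=?,scc[5]=?,scc[6]=?,scc[7]=?,scc[8]=?)
step 4: low=(low[0]=0,low[1]=0,low[2]=2,low[3]=4,low[4]=3,low[5]=?,low[6]=5,low[7]=?,low[8]=?); scc=(scc[0]=0,scc[1]=0,scc[2]=?,scc[3]=1,scc[4]=?,scc[5]=?,scc[6]=2,scc[7]=?,scc[8]=?)
step 5: low=(low[0]=0,low[1]=0,low[2]=2,low[3]=4,low[4]=3,low[5]=?,low[6]=5,low[7]=?,low[8]=?); scc=(scc[0]=0,scc[1]=0,scc[2]=?,scc[3]=1,scc[4]=3,scc[5]=?,scc[6]=2,scc[7]=?,scc[8]=?)
step 6: low=(low[0]=0,low[1]=0,low[2]=2,low[3]=4,low[4]=3,low[5]=?,low[6]=5,low[7]=?,low[8]=?); scc=(scc[0]=0,scc[1]=0,scc[2]=4,scc[3]=1,scc[4]=3,scc[5]=?,scc[6]=2,scc[7]=?,scc[8]=?)
step 7: low=(low[0]=0,low[1]=0,low[2]=2,low[3]=4,low[4]=3,low[5]=6,low[6]=5,low[7]=?,low[8]=?); scc=(scc[0]=0,scc[1]=0,scc[2]=4,scc[3]=1,scc[4]=3,scc[5]=5,scc[6]=2,scc[7]=?,scc[8]=?)
step 8: low=(low[0]=0,low[1]=0,low[2]=2,low[3]=4,low[4]=3,low[5]=6,low[6]=5,low[7]=7,low[8]=?); scc=(scc[0]=0,scc[1]=0,scc[2]=4,scc[3]=1,scc[4]=3,scc[5]=5,scc[6]=2,scc[7]=6,scc[8]=?)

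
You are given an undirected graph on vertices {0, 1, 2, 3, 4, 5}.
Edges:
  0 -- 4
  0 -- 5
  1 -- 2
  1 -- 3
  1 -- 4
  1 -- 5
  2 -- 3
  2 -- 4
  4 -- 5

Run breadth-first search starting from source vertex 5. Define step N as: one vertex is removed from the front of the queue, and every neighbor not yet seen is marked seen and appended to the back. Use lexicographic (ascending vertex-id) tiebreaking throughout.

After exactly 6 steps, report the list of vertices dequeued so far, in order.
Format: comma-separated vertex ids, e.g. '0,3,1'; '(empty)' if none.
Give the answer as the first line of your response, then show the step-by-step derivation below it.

5,0,1,4,2,3

step 1: dequeue 5; queue=[0,1,4]; order=5
step 2: dequeue 0; queue=[1,4]; order=5,0
step 3: dequeue 1; queue=[4,2,3]; order=5,0,1
step 4: dequeue 4; queue=[2,3]; order=5,0,1,4
step 5: dequeue 2; queue=[3]; order=5,0,1,4,2
step 6: dequeue 3; queue=[(empty)]; order=5,0,1,4,2,3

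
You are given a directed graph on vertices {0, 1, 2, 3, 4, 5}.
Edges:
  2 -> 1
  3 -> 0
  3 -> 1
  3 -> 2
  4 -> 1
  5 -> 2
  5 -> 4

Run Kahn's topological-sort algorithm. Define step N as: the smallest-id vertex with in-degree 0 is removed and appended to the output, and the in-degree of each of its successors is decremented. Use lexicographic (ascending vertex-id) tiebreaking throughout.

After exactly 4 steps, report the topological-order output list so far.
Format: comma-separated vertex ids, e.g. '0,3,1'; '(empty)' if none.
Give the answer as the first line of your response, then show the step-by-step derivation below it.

3,0,5,2

step 1: output 3; order=[3]; indeg=(0,2,1,0,1,0)
step 2: output 0; order=[3,0]; indeg=(0,2,1,0,1,0)
step 3: output 5; order=[3,0,5]; indeg=(0,2,0,0,0,0)
step 4: output 2; order=[3,0,5,2]; indeg=(0,1,0,0,0,0)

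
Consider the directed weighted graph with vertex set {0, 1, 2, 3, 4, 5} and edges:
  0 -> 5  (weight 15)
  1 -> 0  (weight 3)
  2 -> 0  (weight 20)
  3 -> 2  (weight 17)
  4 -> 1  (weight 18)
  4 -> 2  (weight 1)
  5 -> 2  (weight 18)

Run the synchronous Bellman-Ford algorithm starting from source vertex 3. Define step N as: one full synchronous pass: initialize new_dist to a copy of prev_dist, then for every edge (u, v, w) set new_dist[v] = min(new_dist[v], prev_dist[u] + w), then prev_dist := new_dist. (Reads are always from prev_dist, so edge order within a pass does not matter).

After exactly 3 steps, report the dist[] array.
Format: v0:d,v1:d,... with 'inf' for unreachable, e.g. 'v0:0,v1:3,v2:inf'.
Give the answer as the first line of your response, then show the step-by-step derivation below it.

v0:37,v1:inf,v2:17,v3:0,v4:inf,v5:52

step 1: dist = v0:inf,v1:inf,v2:17,v3:0,v4:inf,v5:inf
step 2: dist = v0:37,v1:inf,v2:17,v3:0,v4:inf,v5:inf
step 3: dist = v0:37,v1:inf,v2:17,v3:0,v4:inf,v5:52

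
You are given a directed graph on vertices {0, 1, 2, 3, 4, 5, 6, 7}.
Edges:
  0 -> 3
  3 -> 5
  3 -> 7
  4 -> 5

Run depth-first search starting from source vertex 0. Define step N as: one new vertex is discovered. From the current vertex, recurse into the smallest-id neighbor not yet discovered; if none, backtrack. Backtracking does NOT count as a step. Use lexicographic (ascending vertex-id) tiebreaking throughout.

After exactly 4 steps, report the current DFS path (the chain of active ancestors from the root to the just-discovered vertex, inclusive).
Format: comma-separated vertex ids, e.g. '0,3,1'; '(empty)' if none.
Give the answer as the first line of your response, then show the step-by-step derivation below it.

0,3,7

step 1: discover 0; path=0; order=0
step 2: discover 3; path=0>3; order=0,3
step 3: discover 5; path=0>3>5; order=0,3,5
step 4: discover 7; path=0>3>7; order=0,3,5,7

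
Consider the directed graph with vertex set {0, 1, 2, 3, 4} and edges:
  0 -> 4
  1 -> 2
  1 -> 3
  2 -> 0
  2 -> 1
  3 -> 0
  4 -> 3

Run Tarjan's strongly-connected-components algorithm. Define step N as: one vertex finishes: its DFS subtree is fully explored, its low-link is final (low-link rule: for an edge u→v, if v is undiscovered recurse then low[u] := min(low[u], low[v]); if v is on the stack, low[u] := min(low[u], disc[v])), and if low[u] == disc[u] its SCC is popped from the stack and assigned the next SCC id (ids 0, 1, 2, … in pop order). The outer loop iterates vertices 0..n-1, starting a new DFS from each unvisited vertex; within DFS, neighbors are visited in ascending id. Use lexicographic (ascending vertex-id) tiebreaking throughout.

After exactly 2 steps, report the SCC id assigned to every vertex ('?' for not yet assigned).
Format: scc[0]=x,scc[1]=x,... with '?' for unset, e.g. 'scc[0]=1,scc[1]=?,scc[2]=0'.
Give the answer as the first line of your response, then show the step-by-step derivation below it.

scc[0]=?,scc[1]=?,scc[2]=?,scc[3]=?,scc[4]=?

step 1: low=(low[0]=0,low[1]=?,low[2]=?,low[3]=0,low[4]=1); scc=(scc[0]=?,scc[1]=?,scc[2]=?,scc[3]=?,scc[4]=?)
step 2: low=(low[0]=0,low[1]=?,low[2]=?,low[3]=0,low[4]=0); scc=(scc[0]=?,scc[1]=?,scc[2]=?,scc[3]=?,scc[4]=?)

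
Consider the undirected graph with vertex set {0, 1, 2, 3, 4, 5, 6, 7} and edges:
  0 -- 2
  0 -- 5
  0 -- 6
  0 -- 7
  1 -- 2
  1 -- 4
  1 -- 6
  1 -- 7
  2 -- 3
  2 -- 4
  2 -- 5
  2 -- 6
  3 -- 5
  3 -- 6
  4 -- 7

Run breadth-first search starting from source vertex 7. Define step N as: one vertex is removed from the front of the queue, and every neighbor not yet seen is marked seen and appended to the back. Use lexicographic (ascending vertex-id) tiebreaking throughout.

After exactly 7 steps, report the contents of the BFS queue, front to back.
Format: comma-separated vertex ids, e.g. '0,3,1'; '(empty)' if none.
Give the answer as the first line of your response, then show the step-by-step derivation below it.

3

step 1: dequeue 7; queue=[0,1,4]; order=7
step 2: dequeue 0; queue=[1,4,2,5,6]; order=7,0
step 3: dequeue 1; queue=[4,2,5,6]; order=7,0,1
step 4: dequeue 4; queue=[2,5,6]; order=7,0,1,4
step 5: dequeue 2; queue=[5,6,3]; order=7,0,1,4,2
step 6: dequeue 5; queue=[6,3]; order=7,0,1,4,2,5
step 7: dequeue 6; queue=[3]; order=7,0,1,4,2,5,6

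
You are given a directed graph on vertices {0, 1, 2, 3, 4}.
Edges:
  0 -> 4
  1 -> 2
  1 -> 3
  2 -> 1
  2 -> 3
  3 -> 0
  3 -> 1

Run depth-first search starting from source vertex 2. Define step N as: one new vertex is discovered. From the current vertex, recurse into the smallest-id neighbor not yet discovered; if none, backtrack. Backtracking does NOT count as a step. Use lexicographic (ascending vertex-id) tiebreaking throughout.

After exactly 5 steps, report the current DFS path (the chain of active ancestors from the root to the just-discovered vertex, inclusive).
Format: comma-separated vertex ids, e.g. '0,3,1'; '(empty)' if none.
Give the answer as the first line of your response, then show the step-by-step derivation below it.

2,1,3,0,4

step 1: discover 2; path=2; order=2
step 2: discover 1; path=2>1; order=2,1
step 3: discover 3; path=2>1>3; order=2,1,3
step 4: discover 0; path=2>1>3>0; order=2,1,3,0
step 5: discover 4; path=2>1>3>0>4; order=2,1,3,0,4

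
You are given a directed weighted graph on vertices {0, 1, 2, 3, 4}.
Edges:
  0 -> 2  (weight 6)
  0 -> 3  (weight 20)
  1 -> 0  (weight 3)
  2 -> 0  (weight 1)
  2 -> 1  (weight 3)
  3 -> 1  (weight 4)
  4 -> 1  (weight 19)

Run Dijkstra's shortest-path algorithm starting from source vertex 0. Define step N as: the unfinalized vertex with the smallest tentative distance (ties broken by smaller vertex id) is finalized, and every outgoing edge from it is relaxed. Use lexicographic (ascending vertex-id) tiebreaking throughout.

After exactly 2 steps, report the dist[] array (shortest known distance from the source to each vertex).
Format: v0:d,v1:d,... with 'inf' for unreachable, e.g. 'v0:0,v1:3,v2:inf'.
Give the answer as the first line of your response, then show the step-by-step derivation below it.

v0:0,v1:9,v2:6,v3:20,v4:inf

step 1: dist = v0:0,v1:inf,v2:6,v3:20,v4:inf
step 2: dist = v0:0,v1:9,v2:6,v3:20,v4:inf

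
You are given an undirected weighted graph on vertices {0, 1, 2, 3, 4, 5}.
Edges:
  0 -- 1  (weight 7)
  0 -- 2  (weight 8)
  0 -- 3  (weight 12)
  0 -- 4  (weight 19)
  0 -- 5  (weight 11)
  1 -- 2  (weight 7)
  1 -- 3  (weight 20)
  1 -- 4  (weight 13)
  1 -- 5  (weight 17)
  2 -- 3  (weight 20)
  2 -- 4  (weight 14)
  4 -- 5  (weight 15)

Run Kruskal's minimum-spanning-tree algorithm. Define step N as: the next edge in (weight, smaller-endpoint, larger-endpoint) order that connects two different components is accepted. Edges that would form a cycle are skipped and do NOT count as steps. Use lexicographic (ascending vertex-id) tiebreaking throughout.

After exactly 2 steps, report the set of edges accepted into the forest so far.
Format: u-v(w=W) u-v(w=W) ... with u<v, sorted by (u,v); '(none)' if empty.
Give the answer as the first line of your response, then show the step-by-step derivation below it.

0-1(w=7) 1-2(w=7)

step 1: add edge 0-1 (w=7); MST = {0-1(w=7)}
step 2: add edge 1-2 (w=7); MST = {0-1(w=7) 1-2(w=7)}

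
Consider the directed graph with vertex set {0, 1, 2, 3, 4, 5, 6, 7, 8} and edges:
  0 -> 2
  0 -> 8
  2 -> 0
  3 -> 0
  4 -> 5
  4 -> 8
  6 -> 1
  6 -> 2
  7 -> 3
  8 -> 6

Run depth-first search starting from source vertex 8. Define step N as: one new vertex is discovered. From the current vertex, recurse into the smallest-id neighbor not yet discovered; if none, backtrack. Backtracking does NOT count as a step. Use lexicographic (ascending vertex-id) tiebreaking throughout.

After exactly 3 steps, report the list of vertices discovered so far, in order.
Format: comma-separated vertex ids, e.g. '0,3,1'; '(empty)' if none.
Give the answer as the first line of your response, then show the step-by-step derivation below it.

8,6,1

step 1: discover 8; path=8; order=8
step 2: discover 6; path=8>6; order=8,6
step 3: discover 1; path=8>6>1; order=8,6,1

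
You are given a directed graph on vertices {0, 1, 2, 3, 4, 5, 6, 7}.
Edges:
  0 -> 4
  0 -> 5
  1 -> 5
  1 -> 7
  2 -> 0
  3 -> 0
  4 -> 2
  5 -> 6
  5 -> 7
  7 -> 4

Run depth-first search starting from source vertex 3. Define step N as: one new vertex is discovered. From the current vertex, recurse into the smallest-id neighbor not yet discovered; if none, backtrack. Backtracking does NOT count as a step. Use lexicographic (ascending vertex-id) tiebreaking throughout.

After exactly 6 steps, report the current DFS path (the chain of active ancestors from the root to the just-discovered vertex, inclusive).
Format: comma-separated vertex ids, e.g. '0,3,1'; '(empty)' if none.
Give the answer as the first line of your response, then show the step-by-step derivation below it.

3,0,5,6

step 1: discover 3; path=3; order=3
step 2: discover 0; path=3>0; order=3,0
step 3: discover 4; path=3>0>4; order=3,0,4
step 4: discover 2; path=3>0>4>2; order=3,0,4,2
step 5: discover 5; path=3>0>5; order=3,0,4,2,5
step 6: discover 6; path=3>0>5>6; order=3,0,4,2,5,6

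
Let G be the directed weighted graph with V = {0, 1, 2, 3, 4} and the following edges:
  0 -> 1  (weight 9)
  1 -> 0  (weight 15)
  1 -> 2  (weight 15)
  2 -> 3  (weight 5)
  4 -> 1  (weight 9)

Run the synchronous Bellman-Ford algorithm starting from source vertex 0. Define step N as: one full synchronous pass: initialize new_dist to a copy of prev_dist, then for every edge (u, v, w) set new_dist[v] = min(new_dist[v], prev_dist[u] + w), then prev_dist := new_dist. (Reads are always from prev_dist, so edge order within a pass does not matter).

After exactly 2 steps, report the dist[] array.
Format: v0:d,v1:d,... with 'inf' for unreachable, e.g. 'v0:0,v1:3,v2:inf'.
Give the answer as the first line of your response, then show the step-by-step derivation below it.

v0:0,v1:9,v2:24,v3:inf,v4:inf

step 1: dist = v0:0,v1:9,v2:inf,v3:inf,v4:inf
step 2: dist = v0:0,v1:9,v2:24,v3:inf,v4:inf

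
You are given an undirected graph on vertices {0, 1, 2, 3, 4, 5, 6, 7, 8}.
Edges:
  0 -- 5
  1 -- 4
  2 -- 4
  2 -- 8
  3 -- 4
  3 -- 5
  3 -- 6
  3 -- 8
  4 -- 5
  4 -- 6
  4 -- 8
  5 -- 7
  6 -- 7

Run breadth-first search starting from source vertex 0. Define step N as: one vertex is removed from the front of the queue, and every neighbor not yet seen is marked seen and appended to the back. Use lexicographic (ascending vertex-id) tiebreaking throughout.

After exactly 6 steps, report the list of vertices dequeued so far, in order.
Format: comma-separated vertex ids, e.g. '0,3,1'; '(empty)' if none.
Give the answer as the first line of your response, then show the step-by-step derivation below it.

0,5,3,4,7,6

step 1: dequeue 0; queue=[5]; order=0
step 2: dequeue 5; queue=[3,4,7]; order=0,5
step 3: dequeue 3; queue=[4,7,6,8]; order=0,5,3
step 4: dequeue 4; queue=[7,6,8,1,2]; order=0,5,3,4
step 5: dequeue 7; queue=[6,8,1,2]; order=0,5,3,4,7
step 6: dequeue 6; queue=[8,1,2]; order=0,5,3,4,7,6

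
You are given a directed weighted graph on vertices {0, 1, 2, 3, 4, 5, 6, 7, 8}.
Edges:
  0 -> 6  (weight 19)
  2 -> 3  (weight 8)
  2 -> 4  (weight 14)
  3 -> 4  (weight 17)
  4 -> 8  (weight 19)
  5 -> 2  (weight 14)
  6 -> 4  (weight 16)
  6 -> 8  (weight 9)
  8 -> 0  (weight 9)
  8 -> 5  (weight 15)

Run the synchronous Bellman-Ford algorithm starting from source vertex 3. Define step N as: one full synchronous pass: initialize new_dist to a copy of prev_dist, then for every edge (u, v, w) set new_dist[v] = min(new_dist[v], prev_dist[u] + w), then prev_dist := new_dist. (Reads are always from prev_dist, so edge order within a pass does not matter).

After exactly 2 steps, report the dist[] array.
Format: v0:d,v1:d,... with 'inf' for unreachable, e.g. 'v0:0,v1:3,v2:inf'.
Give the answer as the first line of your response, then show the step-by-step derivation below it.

v0:inf,v1:inf,v2:inf,v3:0,v4:17,v5:inf,v6:inf,v7:inf,v8:36

step 1: dist = v0:inf,v1:inf,v2:inf,v3:0,v4:17,v5:inf,v6:inf,v7:inf,v8:inf
step 2: dist = v0:inf,v1:inf,v2:inf,v3:0,v4:17,v5:inf,v6:inf,v7:inf,v8:36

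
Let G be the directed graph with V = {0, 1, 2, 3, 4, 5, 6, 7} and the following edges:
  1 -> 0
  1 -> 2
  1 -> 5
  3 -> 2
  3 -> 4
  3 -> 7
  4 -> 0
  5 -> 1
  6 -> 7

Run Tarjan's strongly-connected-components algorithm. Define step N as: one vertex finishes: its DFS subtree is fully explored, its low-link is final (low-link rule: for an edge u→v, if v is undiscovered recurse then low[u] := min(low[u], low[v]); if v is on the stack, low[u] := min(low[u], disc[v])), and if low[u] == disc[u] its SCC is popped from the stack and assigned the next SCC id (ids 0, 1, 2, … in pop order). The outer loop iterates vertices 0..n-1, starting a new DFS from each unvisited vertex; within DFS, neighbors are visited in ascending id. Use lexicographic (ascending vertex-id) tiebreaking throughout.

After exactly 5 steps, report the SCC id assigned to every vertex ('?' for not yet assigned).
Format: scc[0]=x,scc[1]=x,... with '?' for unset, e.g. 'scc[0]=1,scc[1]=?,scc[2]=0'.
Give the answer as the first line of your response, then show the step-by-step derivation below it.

scc[0]=0,scc[1]=2,scc[2]=1,scc[3]=?,scc[4]=3,scc[5]=2,scc[6]=?,scc[7]=?

step 1: low=(low[0]=0,low[1]=?,low[2]=?,low[3]=?,low[4]=?,low[5]=?,low[6]=?,low[7]=?); scc=(scc[0]=0,scc[1]=?,scc[2]=?,scc[3]=?,scc[4]=?,scc[5]=?,scc[6]=?,scc[7]=?)
step 2: low=(low[0]=0,low[1]=1,low[2]=2,low[3]=?,low[4]=?,low[5]=?,low[6]=?,low[7]=?); scc=(scc[0]=0,scc[1]=?,scc[2]=1,scc[3]=?,scc[4]=?,scc[5]=?,scc[6]=?,scc[7]=?)
step 3: low=(low[0]=0,low[1]=1,low[2]=2,low[3]=?,low[4]=?,low[5]=1,low[6]=?,low[7]=?); scc=(scc[0]=0,scc[1]=?,scc[2]=1,scc[3]=?,scc[4]=?,scc[5]=?,scc[6]=?,scc[7]=?)
step 4: low=(low[0]=0,low[1]=1,low[2]=2,low[3]=?,low[4]=?,low[5]=1,low[6]=?,low[7]=?); scc=(scc[0]=0,scc[1]=2,scc[2]=1,scc[3]=?,scc[4]=?,scc[5]=2,scc[6]=?,scc[7]=?)
step 5: low=(low[0]=0,low[1]=1,low[2]=2,low[3]=4,low[4]=5,low[5]=1,low[6]=?,low[7]=?); scc=(scc[0]=0,scc[1]=2,scc[2]=1,scc[3]=?,scc[4]=3,scc[5]=2,scc[6]=?,scc[7]=?)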